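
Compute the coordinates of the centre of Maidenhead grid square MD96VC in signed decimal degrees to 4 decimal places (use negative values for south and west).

-53.8958, 79.7917

Field M=12, D=3: +12·20° lon, +3·10° lat → SW at lon 60°, lat -60°.
Square 9, 6: +9·2° lon, +6·1° lat → SW at lon 78°, lat -54°.
Subsquare v=21, c=2: +21·0.0833333° lon, +2·0.0416667° lat → SW at lon 79.75°, lat -53.9167°.
Cell spans 0.0833333° lon × 0.0416667° lat. Centre is SW corner plus half of each.
latitude -53.8958, longitude 79.7917.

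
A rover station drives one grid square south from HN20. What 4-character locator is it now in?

Latitude square 0; −1 → -1, wraps to 9, carry into field.
Latitude field N = 13; −1 → 12 = M.
The longitude characters are unchanged.

HM29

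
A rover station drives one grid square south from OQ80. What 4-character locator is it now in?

OP89

Latitude square 0; −1 → -1, wraps to 9, carry into field.
Latitude field Q = 16; −1 → 15 = P.
The longitude characters are unchanged.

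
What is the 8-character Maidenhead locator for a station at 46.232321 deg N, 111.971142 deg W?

Offset from 180°W / 90°S: lon 68.02886°, lat 136.23232°.
Field: 68.02886/20 → 3 → D, 136.23232/10 → 13 → N; chars DN.
Square: 8.02886/2 → 4, 6.23232/1 → 6; chars 46.
Subsquare: 0.02886/0.0833333 → 0 → a, 0.23232/0.0416667 → 5 → f; chars af.
Extended square: 0.02886/0.00833333 → 3, 0.02399/0.00416667 → 5; chars 35.

DN46af35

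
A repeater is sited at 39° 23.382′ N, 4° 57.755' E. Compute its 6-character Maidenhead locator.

JM29lj

Add 180° to longitude and 90° to latitude: 184.9626, 129.3897.
Field (20°×10°, letters A–R): lon ⌊184.9626/20⌋ = 9 → J; lat ⌊129.3897/10⌋ = 12 → M.
Square (2°×1°, digits 0–9): lon ⌊4.9626/2⌋ = 2; lat ⌊9.3897/1⌋ = 9.
Subsquare (5′×2.5′, letters a–x): lon ⌊0.9626/0.0833333⌋ = 11 → l; lat ⌊0.3897/0.0416667⌋ = 9 → j.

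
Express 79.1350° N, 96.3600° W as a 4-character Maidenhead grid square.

EQ19

Shift to the Maidenhead origin (180°W, 90°S): lon 83.64, lat 169.13.
Field: lon ⌊83.64/20⌋ = 4 → E; lat ⌊169.13/10⌋ = 16 → Q.
Square: lon ⌊3.64/2⌋ = 1; lat ⌊9.13/1⌋ = 9.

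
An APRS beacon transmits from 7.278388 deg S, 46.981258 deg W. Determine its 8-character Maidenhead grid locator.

Shift to the Maidenhead origin (180°W, 90°S): lon 133.01874, lat 82.72161.
Field: lon ⌊133.01874/20⌋ = 6 → G; lat ⌊82.72161/10⌋ = 8 → I.
Square: lon ⌊13.01874/2⌋ = 6; lat ⌊2.72161/1⌋ = 2.
Subsquare: lon ⌊1.01874/0.0833333⌋ = 12 → m; lat ⌊0.72161/0.0416667⌋ = 17 → r.
Extended square: lon ⌊0.01874/0.00833333⌋ = 2; lat ⌊0.01328/0.00416667⌋ = 3.

GI62mr23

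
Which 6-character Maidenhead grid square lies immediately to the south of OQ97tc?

OQ97tb

Latitude subsquare c = 2; −1 → 1 = b.
The longitude characters are unchanged.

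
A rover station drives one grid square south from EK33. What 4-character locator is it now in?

EK32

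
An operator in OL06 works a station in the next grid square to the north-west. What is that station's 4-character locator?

NL97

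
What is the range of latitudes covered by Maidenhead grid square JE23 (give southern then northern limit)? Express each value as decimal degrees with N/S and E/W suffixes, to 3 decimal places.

Field J=9, E=4: +9·20° lon, +4·10° lat → SW at lon 0°, lat -50°.
Square 2, 3: +2·2° lon, +3·1° lat → SW at lon 4°, lat -47°.
Cell spans 2° lon × 1° lat.
south 47.000° S, north 46.000° S.

47.000° S, 46.000° S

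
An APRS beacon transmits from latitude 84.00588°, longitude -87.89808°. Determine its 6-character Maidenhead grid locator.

Offset from 180°W / 90°S: lon 92.1019°, lat 174.0059°.
Field (20°×10°, letters A–R): 92.1019/20 → 4 → E, 174.0059/10 → 17 → R; chars ER.
Square (2°×1°, digits 0–9): 12.1019/2 → 6, 4.0059/1 → 4; chars 64.
Subsquare (5′×2.5′, letters a–x): 0.1019/0.0833333 → 1 → b, 0.0059/0.0416667 → 0 → a; chars ba.

ER64ba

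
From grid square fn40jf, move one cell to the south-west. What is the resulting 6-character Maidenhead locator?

Longitude subsquare j = 9; −1 → 8 = i.
Latitude subsquare f = 5; −1 → 4 = e.

FN40ie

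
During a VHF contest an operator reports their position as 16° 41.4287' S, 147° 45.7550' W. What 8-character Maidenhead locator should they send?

BH63ch84

Shift to the Maidenhead origin (180°W, 90°S): lon 32.23742, lat 73.30952.
Field (20°×10°, letters A–R): lon ⌊32.23742/20⌋ = 1 → B; lat ⌊73.30952/10⌋ = 7 → H.
Square (2°×1°, digits 0–9): lon ⌊12.23742/2⌋ = 6; lat ⌊3.30952/1⌋ = 3.
Subsquare (5′×2.5′, letters a–x): lon ⌊0.23742/0.0833333⌋ = 2 → c; lat ⌊0.30952/0.0416667⌋ = 7 → h.
Extended square (30″×15″, digits 0–9): lon ⌊0.07075/0.00833333⌋ = 8; lat ⌊0.01786/0.00416667⌋ = 4.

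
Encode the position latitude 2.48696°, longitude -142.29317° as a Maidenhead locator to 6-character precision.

Add 180° to longitude and 90° to latitude: 37.7068, 92.4870.
Field: 37.7068/20 → 1 → B, 92.4870/10 → 9 → J; chars BJ.
Square: 17.7068/2 → 8, 2.4870/1 → 2; chars 82.
Subsquare: 1.7068/0.0833333 → 20 → u, 0.4870/0.0416667 → 11 → l; chars ul.

BJ82ul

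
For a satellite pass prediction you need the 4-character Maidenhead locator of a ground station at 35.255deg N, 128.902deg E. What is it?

PM45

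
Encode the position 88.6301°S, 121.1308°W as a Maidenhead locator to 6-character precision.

CA91ki

Shift to the Maidenhead origin (180°W, 90°S): lon 58.8692, lat 1.3699.
Field: lon ⌊58.8692/20⌋ = 2 → C; lat ⌊1.3699/10⌋ = 0 → A.
Square: lon ⌊18.8692/2⌋ = 9; lat ⌊1.3699/1⌋ = 1.
Subsquare: lon ⌊0.8692/0.0833333⌋ = 10 → k; lat ⌊0.3699/0.0416667⌋ = 8 → i.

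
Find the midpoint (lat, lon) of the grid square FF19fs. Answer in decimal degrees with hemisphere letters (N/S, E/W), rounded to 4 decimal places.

Field F=5, F=5: +5·20° lon, +5·10° lat → SW at lon -80°, lat -40°.
Square 1, 9: +1·2° lon, +9·1° lat → SW at lon -78°, lat -31°.
Subsquare f=5, s=18: +5·0.0833333° lon, +18·0.0416667° lat → SW at lon -77.5833°, lat -30.25°.
Cell spans 0.0833333° lon × 0.0416667° lat. Centre is SW corner plus half of each.
latitude 30.2292° S, longitude 77.5417° W.

30.2292° S, 77.5417° W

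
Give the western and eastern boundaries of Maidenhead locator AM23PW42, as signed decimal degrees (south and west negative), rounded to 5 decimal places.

Field A=0, M=12: +0·20° lon, +12·10° lat → SW at lon -180°, lat 30°.
Square 2, 3: +2·2° lon, +3·1° lat → SW at lon -176°, lat 33°.
Subsquare p=15, w=22: +15·0.0833333° lon, +22·0.0416667° lat → SW at lon -174.75°, lat 33.9167°.
Extended square 4, 2: +4·0.00833333° lon, +2·0.00416667° lat → SW at lon -174.717°, lat 33.925°.
Cell spans 0.00833333° lon × 0.00416667° lat.
west -174.71667, east -174.70833.

-174.71667, -174.70833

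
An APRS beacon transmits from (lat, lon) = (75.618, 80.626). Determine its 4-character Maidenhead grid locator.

Offset from 180°W / 90°S: lon 260.63°, lat 165.62°.
Field: 260.63/20 → 13 → N, 165.62/10 → 16 → Q; chars NQ.
Square: 0.63/2 → 0, 5.62/1 → 5; chars 05.

NQ05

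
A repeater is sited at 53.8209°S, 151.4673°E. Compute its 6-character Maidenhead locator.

QD56re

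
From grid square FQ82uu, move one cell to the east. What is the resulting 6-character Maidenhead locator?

FQ82vu

Longitude subsquare u = 20; +1 → 21 = v.
The latitude characters are unchanged.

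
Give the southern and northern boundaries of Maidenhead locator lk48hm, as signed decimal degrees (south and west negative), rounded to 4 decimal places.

Field L=11, K=10: +11·20° lon, +10·10° lat → SW at lon 40°, lat 10°.
Square 4, 8: +4·2° lon, +8·1° lat → SW at lon 48°, lat 18°.
Subsquare h=7, m=12: +7·0.0833333° lon, +12·0.0416667° lat → SW at lon 48.5833°, lat 18.5°.
Cell spans 0.0833333° lon × 0.0416667° lat.
south 18.5000, north 18.5417.

18.5000, 18.5417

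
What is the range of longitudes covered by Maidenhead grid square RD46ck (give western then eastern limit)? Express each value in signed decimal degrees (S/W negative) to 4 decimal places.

168.1667, 168.2500

Field R=17, D=3: +17·20° lon, +3·10° lat → SW at lon 160°, lat -60°.
Square 4, 6: +4·2° lon, +6·1° lat → SW at lon 168°, lat -54°.
Subsquare c=2, k=10: +2·0.0833333° lon, +10·0.0416667° lat → SW at lon 168.167°, lat -53.5833°.
Cell spans 0.0833333° lon × 0.0416667° lat.
west 168.1667, east 168.2500.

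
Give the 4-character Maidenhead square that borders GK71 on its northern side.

Latitude square 1; +1 → 2.
The longitude characters are unchanged.

GK72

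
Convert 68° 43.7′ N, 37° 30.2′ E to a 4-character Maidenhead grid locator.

KP88

Add 180° to longitude and 90° to latitude: 217.50, 158.73.
Field (20°×10°, letters A–R): lon ⌊217.50/20⌋ = 10 → K; lat ⌊158.73/10⌋ = 15 → P.
Square (2°×1°, digits 0–9): lon ⌊17.50/2⌋ = 8; lat ⌊8.73/1⌋ = 8.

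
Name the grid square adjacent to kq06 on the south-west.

Longitude square 0; −1 → -1, wraps to 9, carry into field.
Longitude field K = 10; −1 → 9 = J.
Latitude square 6; −1 → 5.

JQ95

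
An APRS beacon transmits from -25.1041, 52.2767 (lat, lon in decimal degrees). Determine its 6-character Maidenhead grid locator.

Offset from 180°W / 90°S: lon 232.2767°, lat 64.8959°.
Field: 232.2767/20 → 11 → L, 64.8959/10 → 6 → G; chars LG.
Square: 12.2767/2 → 6, 4.8959/1 → 4; chars 64.
Subsquare: 0.2767/0.0833333 → 3 → d, 0.8959/0.0416667 → 21 → v; chars dv.

LG64dv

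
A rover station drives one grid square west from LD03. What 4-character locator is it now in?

KD93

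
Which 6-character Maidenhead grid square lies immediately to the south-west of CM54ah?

CM44xg

Longitude subsquare a = 0; −1 → -1, wraps to 23 = x, carry into square.
Longitude square 5; −1 → 4.
Latitude subsquare h = 7; −1 → 6 = g.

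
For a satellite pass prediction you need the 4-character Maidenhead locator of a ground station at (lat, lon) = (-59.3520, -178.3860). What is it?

Shift to the Maidenhead origin (180°W, 90°S): lon 1.61, lat 30.65.
Field: 1.61/20 → 0 → A, 30.65/10 → 3 → D; chars AD.
Square: 1.61/2 → 0, 0.65/1 → 0; chars 00.

AD00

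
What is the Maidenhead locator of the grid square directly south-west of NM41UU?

Longitude subsquare u = 20; −1 → 19 = t.
Latitude subsquare u = 20; −1 → 19 = t.

NM41tt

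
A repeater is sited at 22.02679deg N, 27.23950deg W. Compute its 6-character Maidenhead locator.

HL62ja

Offset from 180°W / 90°S: lon 152.7605°, lat 112.0268°.
Field: 152.7605/20 → 7 → H, 112.0268/10 → 11 → L; chars HL.
Square: 12.7605/2 → 6, 2.0268/1 → 2; chars 62.
Subsquare: 0.7605/0.0833333 → 9 → j, 0.0268/0.0416667 → 0 → a; chars ja.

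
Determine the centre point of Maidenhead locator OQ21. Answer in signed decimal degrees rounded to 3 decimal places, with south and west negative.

Field O=14, Q=16: +14·20° lon, +16·10° lat → SW at lon 100°, lat 70°.
Square 2, 1: +2·2° lon, +1·1° lat → SW at lon 104°, lat 71°.
Cell spans 2° lon × 1° lat. Centre is SW corner plus half of each.
latitude 71.500, longitude 105.000.

71.500, 105.000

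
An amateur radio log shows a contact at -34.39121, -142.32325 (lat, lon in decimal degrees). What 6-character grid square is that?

Add 180° to longitude and 90° to latitude: 37.6767, 55.6088.
Field (20°×10°, letters A–R): 37.6767/20 → 1 → B, 55.6088/10 → 5 → F; chars BF.
Square (2°×1°, digits 0–9): 17.6767/2 → 8, 5.6088/1 → 5; chars 85.
Subsquare (5′×2.5′, letters a–x): 1.6767/0.0833333 → 20 → u, 0.6088/0.0416667 → 14 → o; chars uo.

BF85uo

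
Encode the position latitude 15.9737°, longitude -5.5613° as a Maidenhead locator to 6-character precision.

IK75fx

Shift to the Maidenhead origin (180°W, 90°S): lon 174.4387, lat 105.9737.
Field: lon ⌊174.4387/20⌋ = 8 → I; lat ⌊105.9737/10⌋ = 10 → K.
Square: lon ⌊14.4387/2⌋ = 7; lat ⌊5.9737/1⌋ = 5.
Subsquare: lon ⌊0.4387/0.0833333⌋ = 5 → f; lat ⌊0.9737/0.0416667⌋ = 23 → x.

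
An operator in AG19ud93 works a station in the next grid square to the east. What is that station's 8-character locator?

AG19vd03

Longitude extended square 9; +1 → 10, wraps to 0, carry into subsquare.
Longitude subsquare u = 20; +1 → 21 = v.
The latitude characters are unchanged.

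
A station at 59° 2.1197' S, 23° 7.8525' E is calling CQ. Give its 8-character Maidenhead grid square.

Shift to the Maidenhead origin (180°W, 90°S): lon 203.13088, lat 30.96467.
Field: 203.13088/20 → 10 → K, 30.96467/10 → 3 → D; chars KD.
Square: 3.13088/2 → 1, 0.96467/1 → 0; chars 10.
Subsquare: 1.13088/0.0833333 → 13 → n, 0.96467/0.0416667 → 23 → x; chars nx.
Extended square: 0.04754/0.00833333 → 5, 0.00634/0.00416667 → 1; chars 51.

KD10nx51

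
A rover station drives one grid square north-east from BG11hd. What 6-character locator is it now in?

Longitude subsquare h = 7; +1 → 8 = i.
Latitude subsquare d = 3; +1 → 4 = e.

BG11ie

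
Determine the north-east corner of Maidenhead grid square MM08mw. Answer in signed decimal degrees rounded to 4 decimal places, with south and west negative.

Field M=12, M=12: +12·20° lon, +12·10° lat → SW at lon 60°, lat 30°.
Square 0, 8: +0·2° lon, +8·1° lat → SW at lon 60°, lat 38°.
Subsquare m=12, w=22: +12·0.0833333° lon, +22·0.0416667° lat → SW at lon 61°, lat 38.9167°.
Cell spans 0.0833333° lon × 0.0416667° lat. NE corner is SW corner plus one full cell.
latitude 38.9583, longitude 61.0833.

38.9583, 61.0833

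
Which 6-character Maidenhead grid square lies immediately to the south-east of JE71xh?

JE81ag

Longitude subsquare x = 23; +1 → 24, wraps to 0 = a, carry into square.
Longitude square 7; +1 → 8.
Latitude subsquare h = 7; −1 → 6 = g.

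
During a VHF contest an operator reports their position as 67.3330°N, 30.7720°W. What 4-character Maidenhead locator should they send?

Offset from 180°W / 90°S: lon 149.23°, lat 157.33°.
Field: 149.23/20 → 7 → H, 157.33/10 → 15 → P; chars HP.
Square: 9.23/2 → 4, 7.33/1 → 7; chars 47.

HP47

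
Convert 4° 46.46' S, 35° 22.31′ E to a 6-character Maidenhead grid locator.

KI75qf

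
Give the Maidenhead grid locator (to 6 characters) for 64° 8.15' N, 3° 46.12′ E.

JP14vd

Shift to the Maidenhead origin (180°W, 90°S): lon 183.7687, lat 154.1358.
Field: lon ⌊183.7687/20⌋ = 9 → J; lat ⌊154.1358/10⌋ = 15 → P.
Square: lon ⌊3.7687/2⌋ = 1; lat ⌊4.1358/1⌋ = 4.
Subsquare: lon ⌊1.7687/0.0833333⌋ = 21 → v; lat ⌊0.1358/0.0416667⌋ = 3 → d.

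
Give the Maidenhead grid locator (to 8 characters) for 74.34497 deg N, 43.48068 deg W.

GQ84gi22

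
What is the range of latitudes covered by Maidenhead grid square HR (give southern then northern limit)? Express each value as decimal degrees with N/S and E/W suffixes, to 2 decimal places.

Field H=7, R=17: +7·20° lon, +17·10° lat → SW at lon -40°, lat 80°.
Cell spans 20° lon × 10° lat.
south 80.00° N, north 90.00° N.

80.00° N, 90.00° N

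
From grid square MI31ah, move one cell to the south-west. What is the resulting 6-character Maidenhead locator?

Longitude subsquare a = 0; −1 → -1, wraps to 23 = x, carry into square.
Longitude square 3; −1 → 2.
Latitude subsquare h = 7; −1 → 6 = g.

MI21xg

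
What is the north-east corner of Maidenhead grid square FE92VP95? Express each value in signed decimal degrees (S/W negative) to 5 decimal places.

Field F=5, E=4: +5·20° lon, +4·10° lat → SW at lon -80°, lat -50°.
Square 9, 2: +9·2° lon, +2·1° lat → SW at lon -62°, lat -48°.
Subsquare v=21, p=15: +21·0.0833333° lon, +15·0.0416667° lat → SW at lon -60.25°, lat -47.375°.
Extended square 9, 5: +9·0.00833333° lon, +5·0.00416667° lat → SW at lon -60.175°, lat -47.3542°.
Cell spans 0.00833333° lon × 0.00416667° lat. NE corner is SW corner plus one full cell.
latitude -47.35000, longitude -60.16667.

-47.35000, -60.16667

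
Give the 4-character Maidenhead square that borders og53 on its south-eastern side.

Longitude square 5; +1 → 6.
Latitude square 3; −1 → 2.

OG62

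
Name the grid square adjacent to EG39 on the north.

Latitude square 9; +1 → 10, wraps to 0, carry into field.
Latitude field G = 6; +1 → 7 = H.
The longitude characters are unchanged.

EH30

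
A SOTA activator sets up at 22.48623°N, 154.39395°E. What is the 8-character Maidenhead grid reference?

Add 180° to longitude and 90° to latitude: 334.39395, 112.48623.
Field: lon ⌊334.39395/20⌋ = 16 → Q; lat ⌊112.48623/10⌋ = 11 → L.
Square: lon ⌊14.39395/2⌋ = 7; lat ⌊2.48623/1⌋ = 2.
Subsquare: lon ⌊0.39395/0.0833333⌋ = 4 → e; lat ⌊0.48623/0.0416667⌋ = 11 → l.
Extended square: lon ⌊0.06062/0.00833333⌋ = 7; lat ⌊0.02790/0.00416667⌋ = 6.

QL72el76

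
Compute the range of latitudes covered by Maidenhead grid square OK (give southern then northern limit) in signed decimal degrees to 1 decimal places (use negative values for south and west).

10.0, 20.0

Field O=14, K=10: +14·20° lon, +10·10° lat → SW at lon 100°, lat 10°.
Cell spans 20° lon × 10° lat.
south 10.0, north 20.0.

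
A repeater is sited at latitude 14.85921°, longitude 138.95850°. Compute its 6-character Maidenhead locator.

PK94lu

Offset from 180°W / 90°S: lon 318.9585°, lat 104.8592°.
Field: 318.9585/20 → 15 → P, 104.8592/10 → 10 → K; chars PK.
Square: 18.9585/2 → 9, 4.8592/1 → 4; chars 94.
Subsquare: 0.9585/0.0833333 → 11 → l, 0.8592/0.0416667 → 20 → u; chars lu.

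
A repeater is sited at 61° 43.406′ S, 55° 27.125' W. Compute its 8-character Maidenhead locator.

Offset from 180°W / 90°S: lon 124.54792°, lat 28.27657°.
Field (20°×10°, letters A–R): lon ⌊124.54792/20⌋ = 6 → G; lat ⌊28.27657/10⌋ = 2 → C.
Square (2°×1°, digits 0–9): lon ⌊4.54792/2⌋ = 2; lat ⌊8.27657/1⌋ = 8.
Subsquare (5′×2.5′, letters a–x): lon ⌊0.54792/0.0833333⌋ = 6 → g; lat ⌊0.27657/0.0416667⌋ = 6 → g.
Extended square (30″×15″, digits 0–9): lon ⌊0.04792/0.00833333⌋ = 5; lat ⌊0.02657/0.00416667⌋ = 6.

GC28gg56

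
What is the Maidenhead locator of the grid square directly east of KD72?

KD82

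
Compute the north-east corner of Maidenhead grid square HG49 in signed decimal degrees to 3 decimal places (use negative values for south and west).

-20.000, -30.000

Field H=7, G=6: +7·20° lon, +6·10° lat → SW at lon -40°, lat -30°.
Square 4, 9: +4·2° lon, +9·1° lat → SW at lon -32°, lat -21°.
Cell spans 2° lon × 1° lat. NE corner is SW corner plus one full cell.
latitude -20.000, longitude -30.000.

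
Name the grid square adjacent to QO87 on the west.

Longitude square 8; −1 → 7.
The latitude characters are unchanged.

QO77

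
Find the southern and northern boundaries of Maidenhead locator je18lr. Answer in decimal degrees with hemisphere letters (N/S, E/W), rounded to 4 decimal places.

41.2917° S, 41.2500° S

Field J=9, E=4: +9·20° lon, +4·10° lat → SW at lon 0°, lat -50°.
Square 1, 8: +1·2° lon, +8·1° lat → SW at lon 2°, lat -42°.
Subsquare l=11, r=17: +11·0.0833333° lon, +17·0.0416667° lat → SW at lon 2.91667°, lat -41.2917°.
Cell spans 0.0833333° lon × 0.0416667° lat.
south 41.2917° S, north 41.2500° S.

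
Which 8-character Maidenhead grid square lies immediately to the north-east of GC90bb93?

Longitude extended square 9; +1 → 10, wraps to 0, carry into subsquare.
Longitude subsquare b = 1; +1 → 2 = c.
Latitude extended square 3; +1 → 4.

GC90cb04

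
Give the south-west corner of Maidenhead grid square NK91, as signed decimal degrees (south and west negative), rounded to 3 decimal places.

Field N=13, K=10: +13·20° lon, +10·10° lat → SW at lon 80°, lat 10°.
Square 9, 1: +9·2° lon, +1·1° lat → SW at lon 98°, lat 11°.
latitude 11.000, longitude 98.000.

11.000, 98.000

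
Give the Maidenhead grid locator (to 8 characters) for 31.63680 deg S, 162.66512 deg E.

Add 180° to longitude and 90° to latitude: 342.66512, 58.36320.
Field: 342.66512/20 → 17 → R, 58.36320/10 → 5 → F; chars RF.
Square: 2.66512/2 → 1, 8.36320/1 → 8; chars 18.
Subsquare: 0.66512/0.0833333 → 7 → h, 0.36320/0.0416667 → 8 → i; chars hi.
Extended square: 0.08179/0.00833333 → 9, 0.02987/0.00416667 → 7; chars 97.

RF18hi97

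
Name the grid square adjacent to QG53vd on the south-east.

QG53wc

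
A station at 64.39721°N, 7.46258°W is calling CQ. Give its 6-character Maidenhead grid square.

IP64gj

Shift to the Maidenhead origin (180°W, 90°S): lon 172.5374, lat 154.3972.
Field: 172.5374/20 → 8 → I, 154.3972/10 → 15 → P; chars IP.
Square: 12.5374/2 → 6, 4.3972/1 → 4; chars 64.
Subsquare: 0.5374/0.0833333 → 6 → g, 0.3972/0.0416667 → 9 → j; chars gj.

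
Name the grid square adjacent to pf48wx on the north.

Latitude subsquare x = 23; +1 → 24, wraps to 0 = a, carry into square.
Latitude square 8; +1 → 9.
The longitude characters are unchanged.

PF49wa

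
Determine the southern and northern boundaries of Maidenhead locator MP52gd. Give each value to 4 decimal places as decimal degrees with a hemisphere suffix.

62.1250° N, 62.1667° N

Field M=12, P=15: +12·20° lon, +15·10° lat → SW at lon 60°, lat 60°.
Square 5, 2: +5·2° lon, +2·1° lat → SW at lon 70°, lat 62°.
Subsquare g=6, d=3: +6·0.0833333° lon, +3·0.0416667° lat → SW at lon 70.5°, lat 62.125°.
Cell spans 0.0833333° lon × 0.0416667° lat.
south 62.1250° N, north 62.1667° N.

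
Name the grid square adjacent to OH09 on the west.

NH99

Longitude square 0; −1 → -1, wraps to 9, carry into field.
Longitude field O = 14; −1 → 13 = N.
The latitude characters are unchanged.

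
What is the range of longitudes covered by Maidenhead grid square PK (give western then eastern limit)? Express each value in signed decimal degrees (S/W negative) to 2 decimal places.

Field P=15, K=10: +15·20° lon, +10·10° lat → SW at lon 120°, lat 10°.
Cell spans 20° lon × 10° lat.
west 120.00, east 140.00.

120.00, 140.00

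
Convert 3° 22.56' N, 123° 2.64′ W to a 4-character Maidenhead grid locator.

CJ83

Shift to the Maidenhead origin (180°W, 90°S): lon 56.96, lat 93.38.
Field (20°×10°, letters A–R): 56.96/20 → 2 → C, 93.38/10 → 9 → J; chars CJ.
Square (2°×1°, digits 0–9): 16.96/2 → 8, 3.38/1 → 3; chars 83.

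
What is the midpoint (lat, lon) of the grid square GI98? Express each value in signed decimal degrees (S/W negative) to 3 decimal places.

-1.500, -41.000

Field G=6, I=8: +6·20° lon, +8·10° lat → SW at lon -60°, lat -10°.
Square 9, 8: +9·2° lon, +8·1° lat → SW at lon -42°, lat -2°.
Cell spans 2° lon × 1° lat. Centre is SW corner plus half of each.
latitude -1.500, longitude -41.000.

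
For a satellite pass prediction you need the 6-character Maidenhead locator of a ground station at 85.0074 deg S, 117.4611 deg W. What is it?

Shift to the Maidenhead origin (180°W, 90°S): lon 62.5389, lat 4.9926.
Field: 62.5389/20 → 3 → D, 4.9926/10 → 0 → A; chars DA.
Square: 2.5389/2 → 1, 4.9926/1 → 4; chars 14.
Subsquare: 0.5389/0.0833333 → 6 → g, 0.9926/0.0416667 → 23 → x; chars gx.

DA14gx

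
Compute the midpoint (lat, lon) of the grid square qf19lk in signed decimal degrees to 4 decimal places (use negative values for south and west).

-30.5625, 142.9583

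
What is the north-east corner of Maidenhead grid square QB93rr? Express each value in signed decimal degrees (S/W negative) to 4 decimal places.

-76.2500, 159.5000

Field Q=16, B=1: +16·20° lon, +1·10° lat → SW at lon 140°, lat -80°.
Square 9, 3: +9·2° lon, +3·1° lat → SW at lon 158°, lat -77°.
Subsquare r=17, r=17: +17·0.0833333° lon, +17·0.0416667° lat → SW at lon 159.417°, lat -76.2917°.
Cell spans 0.0833333° lon × 0.0416667° lat. NE corner is SW corner plus one full cell.
latitude -76.2500, longitude 159.5000.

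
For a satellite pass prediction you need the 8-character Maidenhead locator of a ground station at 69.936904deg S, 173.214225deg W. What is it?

Add 180° to longitude and 90° to latitude: 6.78578, 20.06310.
Field (20°×10°, letters A–R): 6.78578/20 → 0 → A, 20.06310/10 → 2 → C; chars AC.
Square (2°×1°, digits 0–9): 6.78578/2 → 3, 0.06310/1 → 0; chars 30.
Subsquare (5′×2.5′, letters a–x): 0.78578/0.0833333 → 9 → j, 0.06310/0.0416667 → 1 → b; chars jb.
Extended square (30″×15″, digits 0–9): 0.03578/0.00833333 → 4, 0.02143/0.00416667 → 5; chars 45.

AC30jb45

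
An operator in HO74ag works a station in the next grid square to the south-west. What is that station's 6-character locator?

HO64xf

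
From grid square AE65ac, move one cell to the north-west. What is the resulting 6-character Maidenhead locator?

Longitude subsquare a = 0; −1 → -1, wraps to 23 = x, carry into square.
Longitude square 6; −1 → 5.
Latitude subsquare c = 2; +1 → 3 = d.

AE55xd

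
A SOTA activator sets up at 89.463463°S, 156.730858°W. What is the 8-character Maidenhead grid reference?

Add 180° to longitude and 90° to latitude: 23.26914, 0.53654.
Field: 23.26914/20 → 1 → B, 0.53654/10 → 0 → A; chars BA.
Square: 3.26914/2 → 1, 0.53654/1 → 0; chars 10.
Subsquare: 1.26914/0.0833333 → 15 → p, 0.53654/0.0416667 → 12 → m; chars pm.
Extended square: 0.01914/0.00833333 → 2, 0.03654/0.00416667 → 8; chars 28.

BA10pm28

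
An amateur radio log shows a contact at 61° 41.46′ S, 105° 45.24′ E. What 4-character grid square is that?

Add 180° to longitude and 90° to latitude: 285.75, 28.31.
Field: lon ⌊285.75/20⌋ = 14 → O; lat ⌊28.31/10⌋ = 2 → C.
Square: lon ⌊5.75/2⌋ = 2; lat ⌊8.31/1⌋ = 8.

OC28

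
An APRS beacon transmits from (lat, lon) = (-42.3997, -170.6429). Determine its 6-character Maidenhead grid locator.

AE47qo

Add 180° to longitude and 90° to latitude: 9.3571, 47.6003.
Field: 9.3571/20 → 0 → A, 47.6003/10 → 4 → E; chars AE.
Square: 9.3571/2 → 4, 7.6003/1 → 7; chars 47.
Subsquare: 1.3571/0.0833333 → 16 → q, 0.6003/0.0416667 → 14 → o; chars qo.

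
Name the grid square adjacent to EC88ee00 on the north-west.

EC88de91

Longitude extended square 0; −1 → -1, wraps to 9, carry into subsquare.
Longitude subsquare e = 4; −1 → 3 = d.
Latitude extended square 0; +1 → 1.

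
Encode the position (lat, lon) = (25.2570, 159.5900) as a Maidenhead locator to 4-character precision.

QL95

Shift to the Maidenhead origin (180°W, 90°S): lon 339.59, lat 115.26.
Field: lon ⌊339.59/20⌋ = 16 → Q; lat ⌊115.26/10⌋ = 11 → L.
Square: lon ⌊19.59/2⌋ = 9; lat ⌊5.26/1⌋ = 5.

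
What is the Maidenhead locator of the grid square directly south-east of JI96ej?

JI96fi

Longitude subsquare e = 4; +1 → 5 = f.
Latitude subsquare j = 9; −1 → 8 = i.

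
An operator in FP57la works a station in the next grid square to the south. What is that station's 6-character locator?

FP56lx

Latitude subsquare a = 0; −1 → -1, wraps to 23 = x, carry into square.
Latitude square 7; −1 → 6.
The longitude characters are unchanged.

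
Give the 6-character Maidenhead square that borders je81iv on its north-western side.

JE81hw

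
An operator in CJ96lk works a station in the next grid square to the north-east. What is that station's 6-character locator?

Longitude subsquare l = 11; +1 → 12 = m.
Latitude subsquare k = 10; +1 → 11 = l.

CJ96ml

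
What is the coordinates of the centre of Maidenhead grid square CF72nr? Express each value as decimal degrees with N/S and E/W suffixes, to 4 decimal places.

Field C=2, F=5: +2·20° lon, +5·10° lat → SW at lon -140°, lat -40°.
Square 7, 2: +7·2° lon, +2·1° lat → SW at lon -126°, lat -38°.
Subsquare n=13, r=17: +13·0.0833333° lon, +17·0.0416667° lat → SW at lon -124.917°, lat -37.2917°.
Cell spans 0.0833333° lon × 0.0416667° lat. Centre is SW corner plus half of each.
latitude 37.2708° S, longitude 124.8750° W.

37.2708° S, 124.8750° W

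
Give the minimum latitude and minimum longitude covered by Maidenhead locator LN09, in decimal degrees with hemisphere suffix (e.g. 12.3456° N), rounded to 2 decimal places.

Field L=11, N=13: +11·20° lon, +13·10° lat → SW at lon 40°, lat 40°.
Square 0, 9: +0·2° lon, +9·1° lat → SW at lon 40°, lat 49°.
latitude 49.00° N, longitude 40.00° E.

49.00° N, 40.00° E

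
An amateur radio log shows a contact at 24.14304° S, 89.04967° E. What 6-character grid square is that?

NG45mu

Offset from 180°W / 90°S: lon 269.0497°, lat 65.8570°.
Field (20°×10°, letters A–R): lon ⌊269.0497/20⌋ = 13 → N; lat ⌊65.8570/10⌋ = 6 → G.
Square (2°×1°, digits 0–9): lon ⌊9.0497/2⌋ = 4; lat ⌊5.8570/1⌋ = 5.
Subsquare (5′×2.5′, letters a–x): lon ⌊1.0497/0.0833333⌋ = 12 → m; lat ⌊0.8570/0.0416667⌋ = 20 → u.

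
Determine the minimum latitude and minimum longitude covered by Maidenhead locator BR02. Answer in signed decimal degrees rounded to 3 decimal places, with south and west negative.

Field B=1, R=17: +1·20° lon, +17·10° lat → SW at lon -160°, lat 80°.
Square 0, 2: +0·2° lon, +2·1° lat → SW at lon -160°, lat 82°.
latitude 82.000, longitude -160.000.

82.000, -160.000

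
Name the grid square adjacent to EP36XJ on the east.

Longitude subsquare x = 23; +1 → 24, wraps to 0 = a, carry into square.
Longitude square 3; +1 → 4.
The latitude characters are unchanged.

EP46aj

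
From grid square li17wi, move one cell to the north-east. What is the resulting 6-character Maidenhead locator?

LI17xj

Longitude subsquare w = 22; +1 → 23 = x.
Latitude subsquare i = 8; +1 → 9 = j.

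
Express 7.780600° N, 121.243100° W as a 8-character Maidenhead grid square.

Add 180° to longitude and 90° to latitude: 58.75690, 97.78060.
Field: 58.75690/20 → 2 → C, 97.78060/10 → 9 → J; chars CJ.
Square: 18.75690/2 → 9, 7.78060/1 → 7; chars 97.
Subsquare: 0.75690/0.0833333 → 9 → j, 0.78060/0.0416667 → 18 → s; chars js.
Extended square: 0.00690/0.00833333 → 0, 0.03060/0.00416667 → 7; chars 07.

CJ97js07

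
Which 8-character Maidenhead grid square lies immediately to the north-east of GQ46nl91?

GQ46ol02

Longitude extended square 9; +1 → 10, wraps to 0, carry into subsquare.
Longitude subsquare n = 13; +1 → 14 = o.
Latitude extended square 1; +1 → 2.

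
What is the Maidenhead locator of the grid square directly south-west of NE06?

ME95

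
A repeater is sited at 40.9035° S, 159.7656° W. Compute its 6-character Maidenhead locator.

Shift to the Maidenhead origin (180°W, 90°S): lon 20.2344, lat 49.0965.
Field: lon ⌊20.2344/20⌋ = 1 → B; lat ⌊49.0965/10⌋ = 4 → E.
Square: lon ⌊0.2344/2⌋ = 0; lat ⌊9.0965/1⌋ = 9.
Subsquare: lon ⌊0.2344/0.0833333⌋ = 2 → c; lat ⌊0.0965/0.0416667⌋ = 2 → c.

BE09cc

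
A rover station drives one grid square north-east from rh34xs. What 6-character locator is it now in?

Longitude subsquare x = 23; +1 → 24, wraps to 0 = a, carry into square.
Longitude square 3; +1 → 4.
Latitude subsquare s = 18; +1 → 19 = t.

RH44at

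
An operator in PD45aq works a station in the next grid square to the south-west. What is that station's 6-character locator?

Longitude subsquare a = 0; −1 → -1, wraps to 23 = x, carry into square.
Longitude square 4; −1 → 3.
Latitude subsquare q = 16; −1 → 15 = p.

PD35xp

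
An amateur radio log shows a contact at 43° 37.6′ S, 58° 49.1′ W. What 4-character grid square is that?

GE06

Offset from 180°W / 90°S: lon 121.18°, lat 46.37°.
Field: 121.18/20 → 6 → G, 46.37/10 → 4 → E; chars GE.
Square: 1.18/2 → 0, 6.37/1 → 6; chars 06.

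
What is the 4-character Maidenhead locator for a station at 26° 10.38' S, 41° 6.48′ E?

LG03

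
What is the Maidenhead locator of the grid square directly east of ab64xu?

Longitude subsquare x = 23; +1 → 24, wraps to 0 = a, carry into square.
Longitude square 6; +1 → 7.
The latitude characters are unchanged.

AB74au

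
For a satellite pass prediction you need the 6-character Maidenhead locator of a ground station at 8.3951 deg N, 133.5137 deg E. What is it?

PJ68sj

Add 180° to longitude and 90° to latitude: 313.5137, 98.3951.
Field: lon ⌊313.5137/20⌋ = 15 → P; lat ⌊98.3951/10⌋ = 9 → J.
Square: lon ⌊13.5137/2⌋ = 6; lat ⌊8.3951/1⌋ = 8.
Subsquare: lon ⌊1.5137/0.0833333⌋ = 18 → s; lat ⌊0.3951/0.0416667⌋ = 9 → j.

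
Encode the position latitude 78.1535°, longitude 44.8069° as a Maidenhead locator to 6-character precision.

LQ28jd

Offset from 180°W / 90°S: lon 224.8069°, lat 168.1535°.
Field (20°×10°, letters A–R): 224.8069/20 → 11 → L, 168.1535/10 → 16 → Q; chars LQ.
Square (2°×1°, digits 0–9): 4.8069/2 → 2, 8.1535/1 → 8; chars 28.
Subsquare (5′×2.5′, letters a–x): 0.8069/0.0833333 → 9 → j, 0.1535/0.0416667 → 3 → d; chars jd.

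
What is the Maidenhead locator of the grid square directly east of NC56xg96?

Longitude extended square 9; +1 → 10, wraps to 0, carry into subsquare.
Longitude subsquare x = 23; +1 → 24, wraps to 0 = a, carry into square.
Longitude square 5; +1 → 6.
The latitude characters are unchanged.

NC66ag06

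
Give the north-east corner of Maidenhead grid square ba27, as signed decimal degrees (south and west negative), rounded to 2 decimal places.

Field B=1, A=0: +1·20° lon, +0·10° lat → SW at lon -160°, lat -90°.
Square 2, 7: +2·2° lon, +7·1° lat → SW at lon -156°, lat -83°.
Cell spans 2° lon × 1° lat. NE corner is SW corner plus one full cell.
latitude -82.00, longitude -154.00.

-82.00, -154.00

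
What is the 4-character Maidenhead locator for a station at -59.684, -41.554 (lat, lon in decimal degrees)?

GD90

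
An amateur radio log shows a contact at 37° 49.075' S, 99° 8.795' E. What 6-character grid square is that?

Offset from 180°W / 90°S: lon 279.1466°, lat 52.1821°.
Field (20°×10°, letters A–R): lon ⌊279.1466/20⌋ = 13 → N; lat ⌊52.1821/10⌋ = 5 → F.
Square (2°×1°, digits 0–9): lon ⌊19.1466/2⌋ = 9; lat ⌊2.1821/1⌋ = 2.
Subsquare (5′×2.5′, letters a–x): lon ⌊1.1466/0.0833333⌋ = 13 → n; lat ⌊0.1821/0.0416667⌋ = 4 → e.

NF92ne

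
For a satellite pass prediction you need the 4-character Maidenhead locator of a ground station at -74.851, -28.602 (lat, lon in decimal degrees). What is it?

Add 180° to longitude and 90° to latitude: 151.40, 15.15.
Field: lon ⌊151.40/20⌋ = 7 → H; lat ⌊15.15/10⌋ = 1 → B.
Square: lon ⌊11.40/2⌋ = 5; lat ⌊5.15/1⌋ = 5.

HB55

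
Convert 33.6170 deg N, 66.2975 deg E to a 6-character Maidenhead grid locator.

Shift to the Maidenhead origin (180°W, 90°S): lon 246.2975, lat 123.6170.
Field: 246.2975/20 → 12 → M, 123.6170/10 → 12 → M; chars MM.
Square: 6.2975/2 → 3, 3.6170/1 → 3; chars 33.
Subsquare: 0.2975/0.0833333 → 3 → d, 0.6170/0.0416667 → 14 → o; chars do.

MM33do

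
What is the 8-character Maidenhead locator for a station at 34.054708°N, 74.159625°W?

FM24wb03

Offset from 180°W / 90°S: lon 105.84037°, lat 124.05471°.
Field: lon ⌊105.84037/20⌋ = 5 → F; lat ⌊124.05471/10⌋ = 12 → M.
Square: lon ⌊5.84037/2⌋ = 2; lat ⌊4.05471/1⌋ = 4.
Subsquare: lon ⌊1.84037/0.0833333⌋ = 22 → w; lat ⌊0.05471/0.0416667⌋ = 1 → b.
Extended square: lon ⌊0.00704/0.00833333⌋ = 0; lat ⌊0.01304/0.00416667⌋ = 3.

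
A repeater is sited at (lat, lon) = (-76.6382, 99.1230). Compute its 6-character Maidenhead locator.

NB93ni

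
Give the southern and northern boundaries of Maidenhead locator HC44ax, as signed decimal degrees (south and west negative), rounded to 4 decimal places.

-65.0417, -65.0000

Field H=7, C=2: +7·20° lon, +2·10° lat → SW at lon -40°, lat -70°.
Square 4, 4: +4·2° lon, +4·1° lat → SW at lon -32°, lat -66°.
Subsquare a=0, x=23: +0·0.0833333° lon, +23·0.0416667° lat → SW at lon -32°, lat -65.0417°.
Cell spans 0.0833333° lon × 0.0416667° lat.
south -65.0417, north -65.0000.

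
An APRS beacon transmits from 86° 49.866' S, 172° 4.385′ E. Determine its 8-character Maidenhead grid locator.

RA63ae80

Shift to the Maidenhead origin (180°W, 90°S): lon 352.07308, lat 3.16890.
Field: lon ⌊352.07308/20⌋ = 17 → R; lat ⌊3.16890/10⌋ = 0 → A.
Square: lon ⌊12.07308/2⌋ = 6; lat ⌊3.16890/1⌋ = 3.
Subsquare: lon ⌊0.07308/0.0833333⌋ = 0 → a; lat ⌊0.16890/0.0416667⌋ = 4 → e.
Extended square: lon ⌊0.07308/0.00833333⌋ = 8; lat ⌊0.00223/0.00416667⌋ = 0.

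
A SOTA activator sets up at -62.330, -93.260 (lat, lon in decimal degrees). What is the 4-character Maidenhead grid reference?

EC37

Shift to the Maidenhead origin (180°W, 90°S): lon 86.74, lat 27.67.
Field: lon ⌊86.74/20⌋ = 4 → E; lat ⌊27.67/10⌋ = 2 → C.
Square: lon ⌊6.74/2⌋ = 3; lat ⌊7.67/1⌋ = 7.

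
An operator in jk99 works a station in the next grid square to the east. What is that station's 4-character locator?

Longitude square 9; +1 → 10, wraps to 0, carry into field.
Longitude field J = 9; +1 → 10 = K.
The latitude characters are unchanged.

KK09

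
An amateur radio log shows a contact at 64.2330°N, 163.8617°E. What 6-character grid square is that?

RP14wf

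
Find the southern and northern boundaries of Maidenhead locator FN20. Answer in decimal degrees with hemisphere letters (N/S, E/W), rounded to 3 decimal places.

40.000° N, 41.000° N

Field F=5, N=13: +5·20° lon, +13·10° lat → SW at lon -80°, lat 40°.
Square 2, 0: +2·2° lon, +0·1° lat → SW at lon -76°, lat 40°.
Cell spans 2° lon × 1° lat.
south 40.000° N, north 41.000° N.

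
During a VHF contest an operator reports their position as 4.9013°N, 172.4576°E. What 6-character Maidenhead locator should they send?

Shift to the Maidenhead origin (180°W, 90°S): lon 352.4576, lat 94.9013.
Field (20°×10°, letters A–R): lon ⌊352.4576/20⌋ = 17 → R; lat ⌊94.9013/10⌋ = 9 → J.
Square (2°×1°, digits 0–9): lon ⌊12.4576/2⌋ = 6; lat ⌊4.9013/1⌋ = 4.
Subsquare (5′×2.5′, letters a–x): lon ⌊0.4576/0.0833333⌋ = 5 → f; lat ⌊0.9013/0.0416667⌋ = 21 → v.

RJ64fv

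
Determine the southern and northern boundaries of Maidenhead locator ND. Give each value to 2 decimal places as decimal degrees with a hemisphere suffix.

60.00° S, 50.00° S

Field N=13, D=3: +13·20° lon, +3·10° lat → SW at lon 80°, lat -60°.
Cell spans 20° lon × 10° lat.
south 60.00° S, north 50.00° S.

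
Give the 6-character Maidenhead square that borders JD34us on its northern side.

Latitude subsquare s = 18; +1 → 19 = t.
The longitude characters are unchanged.

JD34ut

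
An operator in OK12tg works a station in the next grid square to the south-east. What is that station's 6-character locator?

OK12uf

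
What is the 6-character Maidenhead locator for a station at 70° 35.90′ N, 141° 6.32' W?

Offset from 180°W / 90°S: lon 38.8947°, lat 160.5983°.
Field: lon ⌊38.8947/20⌋ = 1 → B; lat ⌊160.5983/10⌋ = 16 → Q.
Square: lon ⌊18.8947/2⌋ = 9; lat ⌊0.5983/1⌋ = 0.
Subsquare: lon ⌊0.8947/0.0833333⌋ = 10 → k; lat ⌊0.5983/0.0416667⌋ = 14 → o.

BQ90ko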